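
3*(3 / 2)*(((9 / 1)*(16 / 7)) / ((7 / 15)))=9720 / 49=198.37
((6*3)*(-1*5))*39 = -3510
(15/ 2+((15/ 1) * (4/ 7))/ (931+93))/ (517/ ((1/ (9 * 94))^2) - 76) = 13455/ 663084972032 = 0.00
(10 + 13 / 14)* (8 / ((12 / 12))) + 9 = 675 / 7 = 96.43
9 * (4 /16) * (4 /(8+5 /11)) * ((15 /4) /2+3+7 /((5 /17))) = 30.52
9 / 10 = 0.90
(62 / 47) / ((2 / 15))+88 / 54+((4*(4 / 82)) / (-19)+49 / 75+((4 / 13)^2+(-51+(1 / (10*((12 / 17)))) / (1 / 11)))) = -1242319002629 / 33413023800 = -37.18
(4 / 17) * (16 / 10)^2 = 256 / 425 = 0.60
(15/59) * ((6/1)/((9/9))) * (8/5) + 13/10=2207/590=3.74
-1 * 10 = -10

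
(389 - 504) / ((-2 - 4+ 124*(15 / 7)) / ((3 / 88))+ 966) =-161 / 12018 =-0.01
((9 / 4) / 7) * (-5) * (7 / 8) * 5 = -7.03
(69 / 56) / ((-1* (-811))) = 69 / 45416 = 0.00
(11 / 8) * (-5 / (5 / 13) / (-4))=143 / 32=4.47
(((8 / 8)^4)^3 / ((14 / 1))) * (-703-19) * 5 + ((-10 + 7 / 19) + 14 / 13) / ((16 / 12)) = -1827713 / 6916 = -264.27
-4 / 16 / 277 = -0.00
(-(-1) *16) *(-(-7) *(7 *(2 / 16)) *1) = 98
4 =4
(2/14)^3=1/343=0.00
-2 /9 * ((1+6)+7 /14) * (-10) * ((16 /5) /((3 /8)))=1280 /9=142.22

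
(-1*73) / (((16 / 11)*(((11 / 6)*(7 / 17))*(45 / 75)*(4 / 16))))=-6205 / 14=-443.21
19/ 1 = 19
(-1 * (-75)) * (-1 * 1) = -75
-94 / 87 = -1.08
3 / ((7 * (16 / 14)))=3 / 8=0.38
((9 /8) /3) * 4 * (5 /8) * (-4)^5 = -960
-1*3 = -3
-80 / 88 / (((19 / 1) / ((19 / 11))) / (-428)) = 4280 / 121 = 35.37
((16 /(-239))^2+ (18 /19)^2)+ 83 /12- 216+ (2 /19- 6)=-52972735045 /247448172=-214.08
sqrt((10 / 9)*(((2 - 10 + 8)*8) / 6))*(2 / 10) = 0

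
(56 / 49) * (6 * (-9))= -432 / 7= -61.71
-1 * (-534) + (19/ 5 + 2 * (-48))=2209/ 5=441.80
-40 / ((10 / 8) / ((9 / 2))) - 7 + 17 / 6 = -889 / 6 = -148.17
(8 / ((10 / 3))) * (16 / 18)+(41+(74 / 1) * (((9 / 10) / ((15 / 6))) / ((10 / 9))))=25166 / 375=67.11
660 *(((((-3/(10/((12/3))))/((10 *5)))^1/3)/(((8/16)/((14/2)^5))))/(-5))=4437048/125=35496.38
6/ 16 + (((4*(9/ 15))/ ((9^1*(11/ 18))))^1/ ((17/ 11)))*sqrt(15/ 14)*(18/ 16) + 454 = 27*sqrt(210)/ 1190 + 3635/ 8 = 454.70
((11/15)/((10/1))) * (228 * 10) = 836/5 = 167.20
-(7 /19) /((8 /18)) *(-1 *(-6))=-189 /38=-4.97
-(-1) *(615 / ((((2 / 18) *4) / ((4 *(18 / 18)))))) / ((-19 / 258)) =-1428030 / 19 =-75159.47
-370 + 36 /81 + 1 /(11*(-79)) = -2890303 /7821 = -369.56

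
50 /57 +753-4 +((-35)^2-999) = 55625 /57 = 975.88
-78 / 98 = -39 / 49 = -0.80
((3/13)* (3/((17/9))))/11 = 81/2431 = 0.03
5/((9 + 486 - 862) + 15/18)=-30/2197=-0.01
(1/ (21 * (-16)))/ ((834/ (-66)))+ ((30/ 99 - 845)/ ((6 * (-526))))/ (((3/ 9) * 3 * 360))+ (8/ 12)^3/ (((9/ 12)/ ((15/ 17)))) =43358124629/ 124035268896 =0.35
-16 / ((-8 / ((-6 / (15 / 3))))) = -12 / 5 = -2.40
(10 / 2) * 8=40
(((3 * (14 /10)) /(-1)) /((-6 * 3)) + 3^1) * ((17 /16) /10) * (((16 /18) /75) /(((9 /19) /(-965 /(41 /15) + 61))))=-2.51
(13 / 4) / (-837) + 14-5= 9.00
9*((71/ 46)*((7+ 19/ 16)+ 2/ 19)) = 1610919/ 13984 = 115.20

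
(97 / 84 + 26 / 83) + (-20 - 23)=-289561 / 6972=-41.53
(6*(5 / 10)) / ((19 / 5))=15 / 19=0.79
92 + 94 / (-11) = 918 / 11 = 83.45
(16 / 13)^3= 4096 / 2197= 1.86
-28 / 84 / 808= -1 / 2424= -0.00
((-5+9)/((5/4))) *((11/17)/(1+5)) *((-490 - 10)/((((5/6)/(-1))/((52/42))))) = 91520/357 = 256.36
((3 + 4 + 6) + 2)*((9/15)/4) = 9/4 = 2.25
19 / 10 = 1.90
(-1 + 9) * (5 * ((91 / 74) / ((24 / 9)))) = 1365 / 74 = 18.45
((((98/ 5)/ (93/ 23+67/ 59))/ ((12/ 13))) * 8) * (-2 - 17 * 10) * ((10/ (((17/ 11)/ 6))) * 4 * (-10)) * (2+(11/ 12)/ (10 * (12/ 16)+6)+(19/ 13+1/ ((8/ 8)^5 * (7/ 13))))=16310252847680/ 345627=47190331.91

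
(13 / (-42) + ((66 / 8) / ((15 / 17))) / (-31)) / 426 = -7957 / 5546520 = -0.00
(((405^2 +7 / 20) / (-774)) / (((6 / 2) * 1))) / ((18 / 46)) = -180.52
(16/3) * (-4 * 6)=-128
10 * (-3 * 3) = -90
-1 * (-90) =90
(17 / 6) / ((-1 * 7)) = -17 / 42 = -0.40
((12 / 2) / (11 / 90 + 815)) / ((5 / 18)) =1944 / 73361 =0.03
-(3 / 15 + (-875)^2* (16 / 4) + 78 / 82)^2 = -394148831483805696 / 42025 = -9378913301220.84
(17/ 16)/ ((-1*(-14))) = 17/ 224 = 0.08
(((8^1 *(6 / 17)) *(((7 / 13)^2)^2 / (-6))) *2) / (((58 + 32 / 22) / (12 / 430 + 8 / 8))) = -211288 / 154460085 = -0.00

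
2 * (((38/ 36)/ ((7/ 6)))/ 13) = 38/ 273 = 0.14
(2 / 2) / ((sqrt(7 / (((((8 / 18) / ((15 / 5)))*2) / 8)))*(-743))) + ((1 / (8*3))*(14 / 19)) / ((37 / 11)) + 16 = 135053 / 8436 - sqrt(21) / 46809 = 16.01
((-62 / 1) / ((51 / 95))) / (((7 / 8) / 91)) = -612560 / 51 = -12010.98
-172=-172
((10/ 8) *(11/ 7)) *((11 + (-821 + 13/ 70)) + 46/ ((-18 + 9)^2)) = -50472697/ 31752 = -1589.59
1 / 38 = 0.03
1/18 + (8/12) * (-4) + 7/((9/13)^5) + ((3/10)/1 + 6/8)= 50137379/1180980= 42.45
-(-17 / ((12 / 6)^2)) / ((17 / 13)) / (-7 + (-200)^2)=13 / 159972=0.00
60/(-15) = -4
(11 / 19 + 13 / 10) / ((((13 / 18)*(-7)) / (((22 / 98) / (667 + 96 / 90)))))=-1377 / 11025833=-0.00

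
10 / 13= 0.77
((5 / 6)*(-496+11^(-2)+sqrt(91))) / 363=-100025 / 87846+5*sqrt(91) / 2178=-1.12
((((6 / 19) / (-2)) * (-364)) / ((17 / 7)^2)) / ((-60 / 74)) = -329966 / 27455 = -12.02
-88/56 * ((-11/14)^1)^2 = -1331/1372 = -0.97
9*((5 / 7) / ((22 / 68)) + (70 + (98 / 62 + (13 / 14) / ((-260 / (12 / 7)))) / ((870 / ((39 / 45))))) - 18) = 118204839131 / 242280500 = 487.88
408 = 408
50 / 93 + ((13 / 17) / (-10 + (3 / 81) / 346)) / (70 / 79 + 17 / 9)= 148637960092 / 291403101147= 0.51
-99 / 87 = -33 / 29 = -1.14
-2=-2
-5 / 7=-0.71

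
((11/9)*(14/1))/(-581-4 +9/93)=-2387/81594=-0.03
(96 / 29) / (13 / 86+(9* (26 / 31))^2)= 7934016 / 136923761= 0.06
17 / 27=0.63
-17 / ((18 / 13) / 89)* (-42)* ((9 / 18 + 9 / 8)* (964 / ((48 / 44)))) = 4744969229 / 72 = 65902350.40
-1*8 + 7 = -1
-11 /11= -1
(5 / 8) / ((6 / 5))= 0.52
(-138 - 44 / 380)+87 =-4856 / 95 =-51.12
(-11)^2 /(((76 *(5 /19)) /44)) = 1331 /5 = 266.20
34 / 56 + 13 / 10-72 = -70.09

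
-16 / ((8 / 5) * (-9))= 10 / 9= 1.11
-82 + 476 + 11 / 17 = 6709 / 17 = 394.65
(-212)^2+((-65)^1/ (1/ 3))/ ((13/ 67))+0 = 43939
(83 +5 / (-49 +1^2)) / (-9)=-3979 / 432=-9.21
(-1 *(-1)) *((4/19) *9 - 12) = -192/19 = -10.11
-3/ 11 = -0.27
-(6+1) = -7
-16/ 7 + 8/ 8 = -1.29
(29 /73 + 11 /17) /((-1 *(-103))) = 1296 /127823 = 0.01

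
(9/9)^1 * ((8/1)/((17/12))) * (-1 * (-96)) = 9216/17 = 542.12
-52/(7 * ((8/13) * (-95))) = 169/1330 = 0.13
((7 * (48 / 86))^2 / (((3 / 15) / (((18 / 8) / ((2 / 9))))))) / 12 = 119070 / 1849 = 64.40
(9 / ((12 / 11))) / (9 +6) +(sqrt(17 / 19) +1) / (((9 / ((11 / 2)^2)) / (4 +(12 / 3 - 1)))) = 847 * sqrt(323) / 684 +2167 / 90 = 46.33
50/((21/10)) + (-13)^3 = -45637/21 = -2173.19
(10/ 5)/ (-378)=-1/ 189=-0.01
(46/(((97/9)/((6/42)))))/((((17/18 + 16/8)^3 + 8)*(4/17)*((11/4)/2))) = 82091232/1460435977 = 0.06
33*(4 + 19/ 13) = 2343/ 13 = 180.23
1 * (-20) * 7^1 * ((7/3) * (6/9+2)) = -871.11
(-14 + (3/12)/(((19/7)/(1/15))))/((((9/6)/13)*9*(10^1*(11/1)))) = -207389/1692900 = -0.12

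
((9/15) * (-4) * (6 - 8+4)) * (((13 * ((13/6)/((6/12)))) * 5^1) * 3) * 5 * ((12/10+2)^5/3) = -1417674752/625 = -2268279.60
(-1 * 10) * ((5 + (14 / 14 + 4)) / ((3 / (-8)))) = 800 / 3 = 266.67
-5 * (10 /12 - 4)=95 /6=15.83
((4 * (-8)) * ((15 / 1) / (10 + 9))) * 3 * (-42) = 60480 / 19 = 3183.16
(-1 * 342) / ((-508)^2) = -171 / 129032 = -0.00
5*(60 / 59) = 300 / 59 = 5.08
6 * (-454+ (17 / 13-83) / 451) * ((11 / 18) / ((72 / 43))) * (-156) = 57251576 / 369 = 155153.32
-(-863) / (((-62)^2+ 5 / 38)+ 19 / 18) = 147573 / 657527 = 0.22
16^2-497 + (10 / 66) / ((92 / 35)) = -731501 / 3036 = -240.94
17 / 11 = 1.55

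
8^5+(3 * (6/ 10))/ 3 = 163843/ 5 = 32768.60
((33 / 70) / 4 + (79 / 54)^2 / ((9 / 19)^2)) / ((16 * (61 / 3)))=159658687 / 5378970240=0.03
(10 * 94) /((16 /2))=235 /2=117.50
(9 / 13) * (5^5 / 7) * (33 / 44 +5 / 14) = 871875 / 2548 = 342.18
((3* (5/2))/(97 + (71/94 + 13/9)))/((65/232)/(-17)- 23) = -8341560/2539426057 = -0.00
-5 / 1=-5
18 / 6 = 3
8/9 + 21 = 197/9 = 21.89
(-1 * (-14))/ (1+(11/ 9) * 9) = 7/ 6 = 1.17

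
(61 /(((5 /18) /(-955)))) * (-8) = 1677744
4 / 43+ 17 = 735 / 43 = 17.09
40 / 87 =0.46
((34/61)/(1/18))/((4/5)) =765/61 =12.54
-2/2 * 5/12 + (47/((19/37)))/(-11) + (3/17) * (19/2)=-301043/42636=-7.06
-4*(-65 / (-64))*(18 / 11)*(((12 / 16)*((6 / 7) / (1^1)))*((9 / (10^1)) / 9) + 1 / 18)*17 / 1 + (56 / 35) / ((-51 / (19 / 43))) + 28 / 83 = -29645368789 / 2242474080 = -13.22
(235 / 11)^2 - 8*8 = 47481 / 121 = 392.40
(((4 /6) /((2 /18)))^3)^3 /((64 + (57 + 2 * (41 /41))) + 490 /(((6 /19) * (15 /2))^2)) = 4081466880 /85193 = 47908.48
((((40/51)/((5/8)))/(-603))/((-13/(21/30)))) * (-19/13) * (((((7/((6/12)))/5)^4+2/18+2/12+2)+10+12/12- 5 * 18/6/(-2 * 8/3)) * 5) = -1856687714/29234570625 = -0.06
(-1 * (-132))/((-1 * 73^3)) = -132/389017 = -0.00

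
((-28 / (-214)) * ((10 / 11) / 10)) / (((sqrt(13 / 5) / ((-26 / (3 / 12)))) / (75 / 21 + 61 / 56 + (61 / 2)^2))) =-104710 * sqrt(65) / 1177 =-717.25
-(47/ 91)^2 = -2209/ 8281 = -0.27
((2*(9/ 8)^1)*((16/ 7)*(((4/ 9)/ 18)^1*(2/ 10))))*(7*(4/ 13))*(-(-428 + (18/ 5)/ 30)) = 342304/ 14625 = 23.41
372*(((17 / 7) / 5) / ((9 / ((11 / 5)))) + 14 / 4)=706738 / 525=1346.17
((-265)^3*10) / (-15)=37219250 / 3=12406416.67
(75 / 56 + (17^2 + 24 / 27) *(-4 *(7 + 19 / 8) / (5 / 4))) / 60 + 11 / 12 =-290315 / 2016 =-144.01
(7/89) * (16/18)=56/801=0.07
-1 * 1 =-1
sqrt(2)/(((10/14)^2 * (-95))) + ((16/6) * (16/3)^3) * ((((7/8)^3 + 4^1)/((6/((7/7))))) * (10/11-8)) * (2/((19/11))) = -1326208/513-49 * sqrt(2)/2375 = -2585.23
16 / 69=0.23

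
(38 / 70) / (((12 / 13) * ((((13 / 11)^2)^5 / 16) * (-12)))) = -492811067419 / 3340417302495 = -0.15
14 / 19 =0.74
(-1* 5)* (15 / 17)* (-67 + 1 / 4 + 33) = 10125 / 68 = 148.90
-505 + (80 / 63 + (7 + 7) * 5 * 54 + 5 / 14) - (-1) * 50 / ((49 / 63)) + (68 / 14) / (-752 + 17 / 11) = 3474976793 / 1040130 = 3340.91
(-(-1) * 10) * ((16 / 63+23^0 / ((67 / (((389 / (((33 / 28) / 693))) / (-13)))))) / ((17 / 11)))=-1583579800 / 932841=-1697.59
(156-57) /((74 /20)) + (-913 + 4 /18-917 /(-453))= -44450008 /50283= -884.00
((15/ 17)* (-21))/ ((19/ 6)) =-1890/ 323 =-5.85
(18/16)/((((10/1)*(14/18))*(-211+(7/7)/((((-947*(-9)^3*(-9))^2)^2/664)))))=-120716069360122498081706799201/176096429081383634238697226709520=-0.00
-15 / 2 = -7.50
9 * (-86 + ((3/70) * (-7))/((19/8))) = -73638/95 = -775.14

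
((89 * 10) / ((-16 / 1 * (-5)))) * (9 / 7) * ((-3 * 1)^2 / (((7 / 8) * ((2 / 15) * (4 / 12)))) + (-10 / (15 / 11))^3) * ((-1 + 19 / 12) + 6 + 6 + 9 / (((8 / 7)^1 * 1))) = -47681.21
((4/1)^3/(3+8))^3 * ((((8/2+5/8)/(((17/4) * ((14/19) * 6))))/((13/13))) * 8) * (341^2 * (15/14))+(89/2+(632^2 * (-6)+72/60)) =4207909609571/91630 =45922837.60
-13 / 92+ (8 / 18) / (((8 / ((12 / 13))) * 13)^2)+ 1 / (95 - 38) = -18530845 / 149773884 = -0.12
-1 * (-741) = 741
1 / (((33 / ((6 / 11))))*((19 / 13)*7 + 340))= 26 / 550913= 0.00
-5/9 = -0.56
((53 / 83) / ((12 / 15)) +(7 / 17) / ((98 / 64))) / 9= 14053 / 118524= 0.12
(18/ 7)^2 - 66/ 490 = 1587/ 245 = 6.48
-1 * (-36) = 36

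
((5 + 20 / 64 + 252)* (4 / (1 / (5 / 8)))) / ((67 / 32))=20585 / 67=307.24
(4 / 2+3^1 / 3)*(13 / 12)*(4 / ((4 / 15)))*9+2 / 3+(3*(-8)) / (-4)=5345 / 12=445.42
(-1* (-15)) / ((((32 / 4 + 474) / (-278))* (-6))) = 695 / 482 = 1.44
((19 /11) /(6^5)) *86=817 /42768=0.02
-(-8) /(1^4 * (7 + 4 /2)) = 0.89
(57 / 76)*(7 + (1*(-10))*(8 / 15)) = 5 / 4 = 1.25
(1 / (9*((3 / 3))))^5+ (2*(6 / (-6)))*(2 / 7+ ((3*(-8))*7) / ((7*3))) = 6377299 / 413343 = 15.43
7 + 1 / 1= 8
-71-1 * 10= -81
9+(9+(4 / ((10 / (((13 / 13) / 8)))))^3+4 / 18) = 1312009 / 72000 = 18.22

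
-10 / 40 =-1 / 4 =-0.25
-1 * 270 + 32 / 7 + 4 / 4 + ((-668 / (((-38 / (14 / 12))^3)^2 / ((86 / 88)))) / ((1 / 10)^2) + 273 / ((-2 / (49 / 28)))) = -1361036822770552595 / 2704206272689152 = -503.30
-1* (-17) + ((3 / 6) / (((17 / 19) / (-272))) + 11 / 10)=-1339 / 10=-133.90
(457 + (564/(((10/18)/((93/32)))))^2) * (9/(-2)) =-125358691401/3200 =-39174591.06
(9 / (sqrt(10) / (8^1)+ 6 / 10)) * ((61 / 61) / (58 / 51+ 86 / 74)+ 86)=1620177120 / 707257 - 337536900 * sqrt(10) / 707257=781.60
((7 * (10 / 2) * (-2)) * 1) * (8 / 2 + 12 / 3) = -560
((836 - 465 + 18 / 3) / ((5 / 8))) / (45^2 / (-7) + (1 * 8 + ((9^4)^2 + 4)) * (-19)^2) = 812 / 20919056205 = 0.00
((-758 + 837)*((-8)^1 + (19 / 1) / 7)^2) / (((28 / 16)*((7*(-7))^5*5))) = -432604 / 484445052035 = -0.00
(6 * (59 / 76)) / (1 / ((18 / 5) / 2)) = 1593 / 190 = 8.38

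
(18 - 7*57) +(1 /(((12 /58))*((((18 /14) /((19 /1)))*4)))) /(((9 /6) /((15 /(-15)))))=-127301 /324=-392.90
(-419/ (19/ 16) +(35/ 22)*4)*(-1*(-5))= -362070/ 209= -1732.39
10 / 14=5 / 7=0.71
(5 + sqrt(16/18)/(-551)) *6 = 30 - 4 *sqrt(2)/551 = 29.99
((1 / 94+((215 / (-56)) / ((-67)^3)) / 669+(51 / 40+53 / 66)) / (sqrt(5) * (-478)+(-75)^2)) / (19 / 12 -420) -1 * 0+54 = 54.00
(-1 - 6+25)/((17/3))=54/17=3.18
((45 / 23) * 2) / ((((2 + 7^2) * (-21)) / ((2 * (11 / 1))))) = -220 / 2737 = -0.08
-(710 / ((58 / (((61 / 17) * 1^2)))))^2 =-468939025 / 243049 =-1929.40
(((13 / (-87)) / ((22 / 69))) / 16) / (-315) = 299 / 3215520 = 0.00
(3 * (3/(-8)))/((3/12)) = -9/2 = -4.50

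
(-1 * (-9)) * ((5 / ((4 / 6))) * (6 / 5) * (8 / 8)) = 81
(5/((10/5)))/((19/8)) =20/19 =1.05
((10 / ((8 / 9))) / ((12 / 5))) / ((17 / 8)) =75 / 34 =2.21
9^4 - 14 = 6547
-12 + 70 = 58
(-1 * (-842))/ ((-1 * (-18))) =421/ 9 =46.78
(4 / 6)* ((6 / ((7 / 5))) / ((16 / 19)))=95 / 28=3.39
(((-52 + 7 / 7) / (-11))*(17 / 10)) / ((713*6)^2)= 289 / 671047080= 0.00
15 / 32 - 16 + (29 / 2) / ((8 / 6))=-149 / 32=-4.66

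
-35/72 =-0.49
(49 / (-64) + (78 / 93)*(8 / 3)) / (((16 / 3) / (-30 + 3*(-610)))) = -131325 / 256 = -512.99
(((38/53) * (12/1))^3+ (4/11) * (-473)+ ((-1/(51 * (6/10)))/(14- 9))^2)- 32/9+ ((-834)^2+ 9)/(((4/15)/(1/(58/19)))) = 23835785676350113/27880493544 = 854926.96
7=7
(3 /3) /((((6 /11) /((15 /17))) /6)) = 165 /17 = 9.71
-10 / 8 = -5 / 4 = -1.25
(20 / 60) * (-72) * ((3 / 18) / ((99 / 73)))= -292 / 99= -2.95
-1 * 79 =-79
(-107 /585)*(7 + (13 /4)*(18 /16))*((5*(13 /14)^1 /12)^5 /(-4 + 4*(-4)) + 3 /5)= -58553373182585017 /50105136395059200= -1.17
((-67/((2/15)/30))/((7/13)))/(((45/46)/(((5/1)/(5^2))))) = -40066/7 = -5723.71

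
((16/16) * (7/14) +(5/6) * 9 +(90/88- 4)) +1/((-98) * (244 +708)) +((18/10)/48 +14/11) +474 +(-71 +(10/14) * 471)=956677787/1282820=745.76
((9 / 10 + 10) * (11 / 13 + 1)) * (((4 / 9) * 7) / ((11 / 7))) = 85456 / 2145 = 39.84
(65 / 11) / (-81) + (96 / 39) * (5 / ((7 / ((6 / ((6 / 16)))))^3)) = 583635925 / 3972969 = 146.90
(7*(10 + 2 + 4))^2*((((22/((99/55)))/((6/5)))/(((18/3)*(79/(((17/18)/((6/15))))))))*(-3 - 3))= -73304000/19197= -3818.51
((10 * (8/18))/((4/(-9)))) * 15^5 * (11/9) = -9281250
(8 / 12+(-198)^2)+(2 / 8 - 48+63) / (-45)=7056779 / 180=39204.33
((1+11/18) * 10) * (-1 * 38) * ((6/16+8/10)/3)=-25897/108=-239.79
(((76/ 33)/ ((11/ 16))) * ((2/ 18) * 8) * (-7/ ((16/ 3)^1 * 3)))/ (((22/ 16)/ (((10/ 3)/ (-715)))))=68096/ 15416973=0.00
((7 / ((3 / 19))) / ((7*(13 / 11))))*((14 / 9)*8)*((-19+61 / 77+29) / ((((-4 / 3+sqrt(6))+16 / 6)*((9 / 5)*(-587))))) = 44320 / 206037-11080*sqrt(6) / 68679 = -0.18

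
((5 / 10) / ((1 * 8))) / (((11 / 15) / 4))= 15 / 44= 0.34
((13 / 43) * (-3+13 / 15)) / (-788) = 104 / 127065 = 0.00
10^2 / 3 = 100 / 3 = 33.33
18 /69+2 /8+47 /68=470 /391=1.20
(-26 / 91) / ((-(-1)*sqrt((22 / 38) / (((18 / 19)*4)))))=-12*sqrt(22) / 77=-0.73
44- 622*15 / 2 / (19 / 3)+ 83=-11582 / 19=-609.58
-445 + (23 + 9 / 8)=-3367 / 8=-420.88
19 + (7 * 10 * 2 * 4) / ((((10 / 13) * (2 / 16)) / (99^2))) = 57081043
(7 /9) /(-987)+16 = 16.00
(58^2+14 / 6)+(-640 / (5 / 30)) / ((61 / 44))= 109159 / 183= 596.50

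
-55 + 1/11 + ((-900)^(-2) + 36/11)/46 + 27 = -11409659989/409860000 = -27.84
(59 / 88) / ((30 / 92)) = 2.06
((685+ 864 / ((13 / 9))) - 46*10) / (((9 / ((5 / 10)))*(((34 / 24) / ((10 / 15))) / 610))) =2901160 / 221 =13127.42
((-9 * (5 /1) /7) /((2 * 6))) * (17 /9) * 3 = -85 /28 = -3.04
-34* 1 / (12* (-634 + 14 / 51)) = 289 / 64640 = 0.00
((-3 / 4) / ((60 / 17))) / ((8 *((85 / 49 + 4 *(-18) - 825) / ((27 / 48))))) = 7497 / 449208320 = 0.00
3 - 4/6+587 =1768/3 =589.33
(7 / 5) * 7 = 49 / 5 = 9.80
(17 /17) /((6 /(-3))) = -1 /2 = -0.50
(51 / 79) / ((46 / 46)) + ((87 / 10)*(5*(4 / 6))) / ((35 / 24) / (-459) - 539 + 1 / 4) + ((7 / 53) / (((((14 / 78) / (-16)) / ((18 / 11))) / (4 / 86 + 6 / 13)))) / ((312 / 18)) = 0.03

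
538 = 538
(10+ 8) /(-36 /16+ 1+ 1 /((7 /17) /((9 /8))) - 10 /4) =-336 /19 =-17.68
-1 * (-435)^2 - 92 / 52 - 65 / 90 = -44279233 / 234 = -189227.49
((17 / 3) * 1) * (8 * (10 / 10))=136 / 3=45.33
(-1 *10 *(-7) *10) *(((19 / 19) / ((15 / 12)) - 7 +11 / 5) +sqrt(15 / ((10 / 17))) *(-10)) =-38148.27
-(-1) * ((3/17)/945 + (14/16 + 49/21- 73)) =-69.79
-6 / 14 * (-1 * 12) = 36 / 7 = 5.14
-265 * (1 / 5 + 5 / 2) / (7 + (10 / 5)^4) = -1431 / 46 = -31.11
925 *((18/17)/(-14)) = -69.96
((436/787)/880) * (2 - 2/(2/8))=-327/86570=-0.00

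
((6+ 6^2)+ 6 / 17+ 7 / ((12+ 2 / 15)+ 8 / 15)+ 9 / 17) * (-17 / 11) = -28059 / 418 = -67.13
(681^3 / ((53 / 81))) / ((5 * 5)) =25581520521 / 1325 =19306807.94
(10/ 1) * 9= 90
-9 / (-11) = 9 / 11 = 0.82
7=7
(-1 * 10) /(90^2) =-1 /810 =-0.00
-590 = -590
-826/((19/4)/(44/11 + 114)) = -389872/19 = -20519.58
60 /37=1.62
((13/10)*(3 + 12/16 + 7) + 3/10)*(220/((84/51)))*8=106777/7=15253.86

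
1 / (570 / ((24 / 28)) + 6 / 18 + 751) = 3 / 4249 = 0.00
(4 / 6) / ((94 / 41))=41 / 141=0.29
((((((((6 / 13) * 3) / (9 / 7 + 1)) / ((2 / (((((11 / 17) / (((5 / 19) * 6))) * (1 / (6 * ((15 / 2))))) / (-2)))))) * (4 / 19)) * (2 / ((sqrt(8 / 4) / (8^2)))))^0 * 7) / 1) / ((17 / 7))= 49 / 17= 2.88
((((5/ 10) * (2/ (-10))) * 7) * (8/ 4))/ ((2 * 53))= -7/ 530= -0.01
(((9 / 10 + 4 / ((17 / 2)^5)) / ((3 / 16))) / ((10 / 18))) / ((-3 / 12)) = -1226879328 / 35496425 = -34.56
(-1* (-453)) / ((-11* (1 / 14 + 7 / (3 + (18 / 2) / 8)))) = -19026 / 817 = -23.29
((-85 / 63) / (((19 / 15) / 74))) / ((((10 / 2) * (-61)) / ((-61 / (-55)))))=1258 / 4389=0.29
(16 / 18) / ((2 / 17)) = 68 / 9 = 7.56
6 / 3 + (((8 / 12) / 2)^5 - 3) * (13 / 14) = -190 / 243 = -0.78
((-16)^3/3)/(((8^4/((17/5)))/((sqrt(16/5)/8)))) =-17 * sqrt(5)/150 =-0.25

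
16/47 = 0.34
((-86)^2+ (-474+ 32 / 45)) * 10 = 623044 / 9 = 69227.11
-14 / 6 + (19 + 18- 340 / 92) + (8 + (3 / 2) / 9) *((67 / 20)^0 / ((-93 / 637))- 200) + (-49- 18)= -1725.30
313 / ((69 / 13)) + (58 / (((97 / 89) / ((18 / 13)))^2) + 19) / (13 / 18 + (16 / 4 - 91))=9825827094095 / 170392595997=57.67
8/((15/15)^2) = 8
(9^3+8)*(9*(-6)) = -39798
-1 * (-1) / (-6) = -1 / 6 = -0.17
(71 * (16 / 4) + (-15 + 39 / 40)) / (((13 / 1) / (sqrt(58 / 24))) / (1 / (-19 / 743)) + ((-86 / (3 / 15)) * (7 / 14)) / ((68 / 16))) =-126379474024049 / 23680712384776 + 572752707631 * sqrt(87) / 236807123847760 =-5.31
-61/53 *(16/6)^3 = -31232/1431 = -21.83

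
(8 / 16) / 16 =1 / 32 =0.03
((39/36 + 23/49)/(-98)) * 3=-913/19208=-0.05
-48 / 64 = -3 / 4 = -0.75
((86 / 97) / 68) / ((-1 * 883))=-43 / 2912134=-0.00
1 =1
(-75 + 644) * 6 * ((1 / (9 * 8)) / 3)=569 / 36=15.81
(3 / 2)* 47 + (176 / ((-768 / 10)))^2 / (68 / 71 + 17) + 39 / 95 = 198707569 / 2790720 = 71.20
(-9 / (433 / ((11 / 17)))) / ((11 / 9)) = -81 / 7361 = -0.01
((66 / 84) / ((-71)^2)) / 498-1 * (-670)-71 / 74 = 669.04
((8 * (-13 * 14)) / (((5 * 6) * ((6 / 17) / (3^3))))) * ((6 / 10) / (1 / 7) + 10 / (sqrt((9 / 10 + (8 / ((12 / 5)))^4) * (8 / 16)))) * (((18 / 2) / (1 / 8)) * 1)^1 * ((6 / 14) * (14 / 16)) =-548160.79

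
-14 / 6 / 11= -7 / 33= -0.21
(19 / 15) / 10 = 19 / 150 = 0.13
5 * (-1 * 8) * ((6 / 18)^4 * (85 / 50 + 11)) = -508 / 81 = -6.27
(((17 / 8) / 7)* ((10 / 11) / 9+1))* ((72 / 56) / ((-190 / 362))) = -0.82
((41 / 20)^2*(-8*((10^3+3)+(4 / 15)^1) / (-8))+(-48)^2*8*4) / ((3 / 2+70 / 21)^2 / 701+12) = 6477.36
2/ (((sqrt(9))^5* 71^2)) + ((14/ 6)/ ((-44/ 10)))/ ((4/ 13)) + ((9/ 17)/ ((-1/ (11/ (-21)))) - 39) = -518835915953/ 12827812536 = -40.45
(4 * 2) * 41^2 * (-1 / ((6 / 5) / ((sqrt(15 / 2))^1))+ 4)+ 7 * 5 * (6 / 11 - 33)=579217 / 11 - 16810 * sqrt(30) / 3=21965.37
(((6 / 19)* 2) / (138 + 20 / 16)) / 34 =24 / 179911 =0.00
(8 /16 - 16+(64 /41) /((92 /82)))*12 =-169.30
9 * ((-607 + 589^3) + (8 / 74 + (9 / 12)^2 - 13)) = 1088701407045 / 592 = 1839022647.04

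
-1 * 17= -17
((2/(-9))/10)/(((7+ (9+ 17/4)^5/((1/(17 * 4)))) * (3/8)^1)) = -2048/959758898355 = -0.00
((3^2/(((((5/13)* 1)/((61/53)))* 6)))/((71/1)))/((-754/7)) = -1281/2182540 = -0.00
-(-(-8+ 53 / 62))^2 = -196249 / 3844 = -51.05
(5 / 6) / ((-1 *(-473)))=5 / 2838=0.00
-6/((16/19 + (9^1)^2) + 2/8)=-456/6239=-0.07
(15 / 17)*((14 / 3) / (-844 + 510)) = -35 / 2839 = -0.01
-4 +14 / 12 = -17 / 6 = -2.83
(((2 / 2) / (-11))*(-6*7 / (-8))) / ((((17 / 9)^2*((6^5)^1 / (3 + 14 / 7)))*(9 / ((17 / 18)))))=-35 / 3877632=-0.00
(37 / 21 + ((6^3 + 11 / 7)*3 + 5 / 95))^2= 68202978649 / 159201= 428407.98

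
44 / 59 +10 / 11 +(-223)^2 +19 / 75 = 2420651956 / 48675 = 49730.91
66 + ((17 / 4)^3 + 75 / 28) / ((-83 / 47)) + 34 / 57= 21.61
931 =931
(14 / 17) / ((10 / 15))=1.24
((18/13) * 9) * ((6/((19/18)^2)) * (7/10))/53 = 1102248/1243645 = 0.89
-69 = -69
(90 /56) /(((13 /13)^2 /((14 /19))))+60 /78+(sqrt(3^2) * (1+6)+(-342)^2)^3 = 790892554541983715 /494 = 1600997073971626.95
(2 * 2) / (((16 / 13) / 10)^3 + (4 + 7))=1098500 / 3021387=0.36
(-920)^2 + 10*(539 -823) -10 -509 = 843041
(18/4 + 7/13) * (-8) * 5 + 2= -2594/13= -199.54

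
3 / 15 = 1 / 5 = 0.20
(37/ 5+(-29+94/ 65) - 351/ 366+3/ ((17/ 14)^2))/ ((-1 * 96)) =8744597/ 44001984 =0.20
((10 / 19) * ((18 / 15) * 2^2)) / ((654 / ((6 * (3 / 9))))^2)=16 / 677217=0.00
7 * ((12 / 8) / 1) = 21 / 2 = 10.50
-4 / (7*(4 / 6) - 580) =6 / 863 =0.01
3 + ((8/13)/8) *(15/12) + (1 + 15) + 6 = 1305/52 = 25.10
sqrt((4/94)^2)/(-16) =-1/376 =-0.00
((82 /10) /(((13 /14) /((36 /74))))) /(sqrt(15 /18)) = 10332 * sqrt(30) /12025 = 4.71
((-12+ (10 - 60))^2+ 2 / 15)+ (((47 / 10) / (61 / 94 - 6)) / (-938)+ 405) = 6014403109 / 1415442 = 4249.13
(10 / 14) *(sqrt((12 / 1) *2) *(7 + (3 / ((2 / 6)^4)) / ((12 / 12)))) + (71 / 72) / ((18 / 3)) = 71 / 432 + 2500 *sqrt(6) / 7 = 874.98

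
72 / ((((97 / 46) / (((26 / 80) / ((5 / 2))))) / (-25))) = -10764 / 97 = -110.97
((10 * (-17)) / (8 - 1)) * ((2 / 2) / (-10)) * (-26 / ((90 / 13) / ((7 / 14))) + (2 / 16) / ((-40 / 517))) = -171037 / 20160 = -8.48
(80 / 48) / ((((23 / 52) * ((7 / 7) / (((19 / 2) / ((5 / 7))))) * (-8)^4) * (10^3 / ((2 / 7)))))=0.00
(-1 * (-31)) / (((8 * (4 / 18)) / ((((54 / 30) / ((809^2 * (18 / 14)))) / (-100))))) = -1953 / 5235848000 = -0.00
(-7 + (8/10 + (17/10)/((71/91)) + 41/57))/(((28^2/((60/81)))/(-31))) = 4142375/42833448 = 0.10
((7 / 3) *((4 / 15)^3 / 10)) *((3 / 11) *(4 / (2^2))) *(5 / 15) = 0.00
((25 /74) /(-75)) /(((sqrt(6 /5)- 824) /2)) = sqrt(30) /376831014 + 2060 /188415507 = 0.00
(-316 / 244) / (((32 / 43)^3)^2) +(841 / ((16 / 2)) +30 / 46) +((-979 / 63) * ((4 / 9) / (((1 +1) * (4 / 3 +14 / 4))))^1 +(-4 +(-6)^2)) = 1068759575001147223 / 8256906049093632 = 129.44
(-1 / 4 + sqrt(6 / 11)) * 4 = -1 + 4 * sqrt(66) / 11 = 1.95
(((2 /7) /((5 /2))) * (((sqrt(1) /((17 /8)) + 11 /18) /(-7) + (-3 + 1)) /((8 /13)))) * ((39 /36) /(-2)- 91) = 26361803 /719712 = 36.63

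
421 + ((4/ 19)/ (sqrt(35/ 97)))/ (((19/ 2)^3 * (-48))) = 421- 2 * sqrt(3395)/ 13683705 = 421.00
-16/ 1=-16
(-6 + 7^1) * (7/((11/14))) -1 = 87/11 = 7.91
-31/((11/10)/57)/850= -1767/935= -1.89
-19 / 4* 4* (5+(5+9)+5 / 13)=-368.31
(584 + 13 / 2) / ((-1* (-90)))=6.56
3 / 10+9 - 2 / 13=1189 / 130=9.15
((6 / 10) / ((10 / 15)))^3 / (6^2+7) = 729 / 43000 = 0.02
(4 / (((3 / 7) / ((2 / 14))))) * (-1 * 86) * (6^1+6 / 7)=-5504 / 7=-786.29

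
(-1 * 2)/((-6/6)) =2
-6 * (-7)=42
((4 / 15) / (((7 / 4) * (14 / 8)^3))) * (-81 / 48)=-576 / 12005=-0.05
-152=-152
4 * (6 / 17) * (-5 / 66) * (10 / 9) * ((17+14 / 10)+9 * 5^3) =-228680 / 1683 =-135.88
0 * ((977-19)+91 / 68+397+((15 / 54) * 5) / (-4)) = 0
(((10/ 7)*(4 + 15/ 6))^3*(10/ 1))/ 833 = 2746250/ 285719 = 9.61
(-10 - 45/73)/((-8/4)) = 5.31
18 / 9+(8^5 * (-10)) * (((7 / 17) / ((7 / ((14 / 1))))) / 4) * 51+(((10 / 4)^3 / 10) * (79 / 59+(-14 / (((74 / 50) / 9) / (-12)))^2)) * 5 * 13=132543750395007 / 1292336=102561369.79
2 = 2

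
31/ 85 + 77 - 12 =5556/ 85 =65.36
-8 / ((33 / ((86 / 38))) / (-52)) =17888 / 627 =28.53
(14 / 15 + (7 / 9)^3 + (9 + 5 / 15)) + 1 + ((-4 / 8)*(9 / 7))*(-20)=627524 / 25515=24.59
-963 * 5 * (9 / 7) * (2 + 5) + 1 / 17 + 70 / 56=-2946691 / 68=-43333.69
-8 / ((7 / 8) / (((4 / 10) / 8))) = -16 / 35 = -0.46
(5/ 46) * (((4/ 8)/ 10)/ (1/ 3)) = 3/ 184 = 0.02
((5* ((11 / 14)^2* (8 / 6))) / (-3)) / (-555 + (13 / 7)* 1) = 5 / 2016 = 0.00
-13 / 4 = -3.25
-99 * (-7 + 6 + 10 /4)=-297 /2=-148.50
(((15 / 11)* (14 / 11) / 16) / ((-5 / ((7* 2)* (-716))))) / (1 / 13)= 342069 / 121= 2827.02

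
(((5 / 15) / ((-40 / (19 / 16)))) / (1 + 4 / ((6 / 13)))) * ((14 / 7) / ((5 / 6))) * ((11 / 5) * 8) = -0.04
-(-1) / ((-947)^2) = 1 / 896809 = 0.00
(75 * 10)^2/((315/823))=10287500/7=1469642.86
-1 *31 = -31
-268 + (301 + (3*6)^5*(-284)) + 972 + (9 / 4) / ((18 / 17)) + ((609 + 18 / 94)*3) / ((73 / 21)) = -14729578865681 / 27448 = -536635779.13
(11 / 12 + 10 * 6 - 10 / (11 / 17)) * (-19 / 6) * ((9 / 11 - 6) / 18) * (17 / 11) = 36828137 / 574992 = 64.05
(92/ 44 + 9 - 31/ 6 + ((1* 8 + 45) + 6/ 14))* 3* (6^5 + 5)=213362801/ 154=1385472.73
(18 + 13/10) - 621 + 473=-1287/10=-128.70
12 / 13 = 0.92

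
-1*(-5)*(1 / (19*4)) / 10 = 1 / 152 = 0.01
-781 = -781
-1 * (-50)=50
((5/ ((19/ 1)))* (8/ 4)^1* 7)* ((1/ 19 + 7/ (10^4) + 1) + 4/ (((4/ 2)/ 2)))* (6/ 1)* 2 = 20162793/ 90250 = 223.41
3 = 3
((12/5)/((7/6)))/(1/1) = 72/35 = 2.06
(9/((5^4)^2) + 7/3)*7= 19140814/1171875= 16.33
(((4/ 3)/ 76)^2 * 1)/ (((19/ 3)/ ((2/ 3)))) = 2/ 61731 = 0.00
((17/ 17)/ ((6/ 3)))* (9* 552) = 2484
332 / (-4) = -83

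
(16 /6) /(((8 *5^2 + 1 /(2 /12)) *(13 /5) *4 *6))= 5 /24102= 0.00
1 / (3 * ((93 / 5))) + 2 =563 / 279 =2.02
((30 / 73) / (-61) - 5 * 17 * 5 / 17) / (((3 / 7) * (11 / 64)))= -49887040 / 146949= -339.49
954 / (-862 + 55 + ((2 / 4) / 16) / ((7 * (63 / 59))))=-13462848 / 11388325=-1.18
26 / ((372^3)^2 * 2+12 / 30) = 65 / 13250358957035521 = 0.00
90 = 90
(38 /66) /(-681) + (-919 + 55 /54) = -123778901 /134838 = -917.98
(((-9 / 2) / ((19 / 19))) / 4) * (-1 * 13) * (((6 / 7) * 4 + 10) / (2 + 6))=5499 / 224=24.55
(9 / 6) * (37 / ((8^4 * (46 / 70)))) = 3885 / 188416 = 0.02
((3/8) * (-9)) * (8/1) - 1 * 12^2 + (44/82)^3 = -11774843/68921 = -170.85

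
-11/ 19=-0.58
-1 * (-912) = 912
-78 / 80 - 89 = -3599 / 40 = -89.98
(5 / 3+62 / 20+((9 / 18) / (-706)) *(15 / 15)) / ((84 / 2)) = 100943 / 889560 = 0.11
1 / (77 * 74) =1 / 5698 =0.00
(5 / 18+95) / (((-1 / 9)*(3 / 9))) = -5145 / 2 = -2572.50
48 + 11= 59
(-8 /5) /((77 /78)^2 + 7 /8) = -97344 /112525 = -0.87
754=754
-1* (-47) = 47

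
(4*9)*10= 360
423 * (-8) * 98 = -331632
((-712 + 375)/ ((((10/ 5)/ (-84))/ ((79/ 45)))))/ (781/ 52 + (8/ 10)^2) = 96907720/ 61071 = 1586.80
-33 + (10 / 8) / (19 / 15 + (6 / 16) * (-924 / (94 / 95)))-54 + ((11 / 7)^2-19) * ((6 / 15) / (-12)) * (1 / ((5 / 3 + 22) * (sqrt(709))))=-85607436 / 983953 + 81 * sqrt(709) / 2466611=-87.00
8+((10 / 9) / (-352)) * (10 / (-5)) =6341 / 792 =8.01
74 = 74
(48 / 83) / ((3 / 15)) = 240 / 83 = 2.89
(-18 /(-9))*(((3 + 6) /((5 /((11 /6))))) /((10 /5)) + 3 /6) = 43 /10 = 4.30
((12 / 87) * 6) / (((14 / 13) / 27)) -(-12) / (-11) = 43896 / 2233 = 19.66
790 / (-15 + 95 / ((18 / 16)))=1422 / 125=11.38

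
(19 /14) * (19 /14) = 361 /196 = 1.84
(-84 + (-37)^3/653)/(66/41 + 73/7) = -6055987/451223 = -13.42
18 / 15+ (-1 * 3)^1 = -9 / 5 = -1.80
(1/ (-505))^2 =1/ 255025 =0.00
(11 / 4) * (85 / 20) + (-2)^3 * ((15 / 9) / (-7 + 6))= 1201 / 48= 25.02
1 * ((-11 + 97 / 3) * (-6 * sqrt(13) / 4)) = -32 * sqrt(13) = -115.38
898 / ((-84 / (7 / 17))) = -449 / 102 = -4.40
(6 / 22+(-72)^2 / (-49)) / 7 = -56877 / 3773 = -15.07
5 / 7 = 0.71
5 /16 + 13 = 213 /16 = 13.31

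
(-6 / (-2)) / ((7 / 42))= 18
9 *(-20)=-180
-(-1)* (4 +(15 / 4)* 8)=34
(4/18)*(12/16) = 1/6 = 0.17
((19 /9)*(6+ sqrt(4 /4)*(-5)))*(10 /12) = 95 /54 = 1.76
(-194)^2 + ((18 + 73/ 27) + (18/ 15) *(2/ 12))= 5083682/ 135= 37656.90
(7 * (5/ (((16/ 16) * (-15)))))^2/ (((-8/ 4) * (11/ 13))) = -637/ 198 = -3.22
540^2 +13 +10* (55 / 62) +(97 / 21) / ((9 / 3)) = 569540521 / 1953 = 291623.41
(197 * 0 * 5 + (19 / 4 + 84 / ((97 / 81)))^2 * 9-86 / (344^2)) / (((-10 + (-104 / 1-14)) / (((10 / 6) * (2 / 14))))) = -3267926564425 / 34800955392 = -93.90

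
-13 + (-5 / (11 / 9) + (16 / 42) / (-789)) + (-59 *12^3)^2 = 1894438372681676 / 182259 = 10394210286.91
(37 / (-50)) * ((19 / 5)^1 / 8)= -0.35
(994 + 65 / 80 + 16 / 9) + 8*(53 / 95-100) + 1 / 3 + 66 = 3657851 / 13680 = 267.39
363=363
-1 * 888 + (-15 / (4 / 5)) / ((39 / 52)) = -913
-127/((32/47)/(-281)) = 1677289/32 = 52415.28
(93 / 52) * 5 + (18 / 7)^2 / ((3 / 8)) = 67713 / 2548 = 26.57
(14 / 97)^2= 0.02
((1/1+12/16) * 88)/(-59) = -154/59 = -2.61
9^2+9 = 90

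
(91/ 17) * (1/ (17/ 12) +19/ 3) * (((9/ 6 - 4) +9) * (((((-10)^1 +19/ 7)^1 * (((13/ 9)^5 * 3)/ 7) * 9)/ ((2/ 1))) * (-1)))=22526717603/ 1041012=21639.25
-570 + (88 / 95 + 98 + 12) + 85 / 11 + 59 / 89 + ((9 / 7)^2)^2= -100029673213 / 223305005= -447.95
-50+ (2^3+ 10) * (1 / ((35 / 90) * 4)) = -269 / 7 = -38.43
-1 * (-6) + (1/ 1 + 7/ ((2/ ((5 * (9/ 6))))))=133/ 4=33.25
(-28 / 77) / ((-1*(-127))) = -4 / 1397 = -0.00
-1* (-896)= 896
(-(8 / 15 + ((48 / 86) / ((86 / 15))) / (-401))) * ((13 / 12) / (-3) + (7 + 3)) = -514331381 / 100095615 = -5.14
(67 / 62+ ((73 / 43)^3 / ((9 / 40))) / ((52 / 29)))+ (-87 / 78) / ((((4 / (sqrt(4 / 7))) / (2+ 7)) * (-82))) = 261 * sqrt(7) / 29848+ 7617781033 / 576743778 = 13.23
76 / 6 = 12.67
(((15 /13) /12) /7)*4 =5 /91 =0.05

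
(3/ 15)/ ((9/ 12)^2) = 16/ 45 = 0.36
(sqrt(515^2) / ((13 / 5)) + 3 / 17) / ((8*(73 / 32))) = 175256 / 16133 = 10.86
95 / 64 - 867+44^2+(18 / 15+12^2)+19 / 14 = 2726173 / 2240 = 1217.04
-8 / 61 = -0.13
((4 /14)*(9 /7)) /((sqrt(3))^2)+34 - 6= 1378 /49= 28.12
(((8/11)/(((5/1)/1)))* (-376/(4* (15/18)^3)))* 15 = -354.40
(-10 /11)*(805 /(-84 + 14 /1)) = 115 /11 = 10.45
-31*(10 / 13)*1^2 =-310 / 13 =-23.85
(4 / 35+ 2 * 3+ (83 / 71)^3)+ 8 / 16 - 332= -8112113757 / 25053770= -323.79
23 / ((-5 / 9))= -207 / 5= -41.40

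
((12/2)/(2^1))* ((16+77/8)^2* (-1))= -126075/64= -1969.92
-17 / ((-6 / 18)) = 51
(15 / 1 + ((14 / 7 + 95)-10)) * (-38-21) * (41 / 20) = -123369 / 10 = -12336.90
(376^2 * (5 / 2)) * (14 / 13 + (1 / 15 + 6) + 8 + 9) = 332799104 / 39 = 8533310.36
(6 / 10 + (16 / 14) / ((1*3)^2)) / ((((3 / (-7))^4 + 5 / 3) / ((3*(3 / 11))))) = 235641 / 673640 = 0.35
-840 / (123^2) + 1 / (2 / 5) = 24655 / 10086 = 2.44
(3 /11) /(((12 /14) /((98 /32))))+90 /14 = 18241 /2464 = 7.40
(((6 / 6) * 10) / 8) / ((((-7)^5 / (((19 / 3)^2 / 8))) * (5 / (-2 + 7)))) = -1805 / 4840416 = -0.00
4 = 4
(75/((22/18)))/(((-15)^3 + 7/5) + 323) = -3375/167783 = -0.02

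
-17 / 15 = -1.13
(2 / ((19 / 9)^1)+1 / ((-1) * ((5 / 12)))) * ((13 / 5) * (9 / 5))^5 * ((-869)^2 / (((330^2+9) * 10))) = -126933262583355657 / 56132568359375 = -2261.31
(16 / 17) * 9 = 144 / 17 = 8.47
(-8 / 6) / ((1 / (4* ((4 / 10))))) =-32 / 15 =-2.13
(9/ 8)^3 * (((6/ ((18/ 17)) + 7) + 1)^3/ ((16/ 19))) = 35356473/ 8192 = 4315.98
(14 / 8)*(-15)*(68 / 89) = -1785 / 89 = -20.06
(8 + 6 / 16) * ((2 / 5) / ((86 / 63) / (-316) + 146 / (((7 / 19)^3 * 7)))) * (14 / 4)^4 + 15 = 3692208126837 / 227839353440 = 16.21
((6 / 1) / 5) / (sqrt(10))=3 * sqrt(10) / 25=0.38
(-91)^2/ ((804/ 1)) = 8281/ 804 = 10.30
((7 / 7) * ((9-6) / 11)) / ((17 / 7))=21 / 187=0.11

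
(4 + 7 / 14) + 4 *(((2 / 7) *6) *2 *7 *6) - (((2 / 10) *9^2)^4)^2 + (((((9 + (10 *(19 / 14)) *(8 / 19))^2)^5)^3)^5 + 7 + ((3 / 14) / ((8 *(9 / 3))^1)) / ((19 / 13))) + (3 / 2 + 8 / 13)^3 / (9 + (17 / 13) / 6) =1215718201918224960830276986268246015918468735307326848467452306065285923984121753614366221102591614845483376448035385844782752508581082905352275874431652126899382709696331291251470236694365326941129239086193604311300372346387589076538646437147997498400453714457230681524946864909427488891272496569051603612695482929 / 83937342563479159282015981620915174485443526575274306010887862876929161621027195655484660987017096403649785706356188515878776264297131250000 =14483639400411273544290340000000000000000000000000000000000000000000000000000000000000000000000000000000000000000000000000000000000000000000000000000000000000000000000000000000.00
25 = 25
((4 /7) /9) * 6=8 /21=0.38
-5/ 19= -0.26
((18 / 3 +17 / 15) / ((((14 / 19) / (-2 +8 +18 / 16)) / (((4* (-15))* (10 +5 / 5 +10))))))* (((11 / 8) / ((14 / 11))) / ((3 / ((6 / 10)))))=-42064803 / 2240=-18778.93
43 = 43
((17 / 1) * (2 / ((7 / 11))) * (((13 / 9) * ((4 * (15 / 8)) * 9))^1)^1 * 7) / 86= 36465 / 86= 424.01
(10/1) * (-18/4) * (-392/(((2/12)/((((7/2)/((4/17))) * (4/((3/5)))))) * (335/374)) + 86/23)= 18056715030/1541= 11717530.84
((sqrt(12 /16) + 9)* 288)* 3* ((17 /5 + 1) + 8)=26784* sqrt(3) /5 + 482112 /5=105700.65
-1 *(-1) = 1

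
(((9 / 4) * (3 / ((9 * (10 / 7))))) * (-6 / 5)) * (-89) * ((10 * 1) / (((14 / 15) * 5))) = 2403 / 20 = 120.15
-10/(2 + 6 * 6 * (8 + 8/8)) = -5/163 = -0.03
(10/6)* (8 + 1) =15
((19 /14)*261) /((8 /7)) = 4959 /16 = 309.94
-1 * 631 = -631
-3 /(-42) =1 /14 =0.07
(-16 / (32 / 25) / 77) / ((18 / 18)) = -25 / 154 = -0.16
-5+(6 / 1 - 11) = -10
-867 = -867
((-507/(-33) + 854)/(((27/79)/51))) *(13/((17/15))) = 49106005/33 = 1488060.76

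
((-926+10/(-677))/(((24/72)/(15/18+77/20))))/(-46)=22020284/77855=282.84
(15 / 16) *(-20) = -75 / 4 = -18.75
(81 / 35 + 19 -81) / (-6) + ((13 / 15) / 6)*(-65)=176 / 315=0.56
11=11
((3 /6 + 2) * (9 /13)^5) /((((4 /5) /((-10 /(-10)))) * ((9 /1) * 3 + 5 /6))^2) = 66430125 /82839923816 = 0.00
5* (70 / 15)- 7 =49 / 3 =16.33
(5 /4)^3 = 1.95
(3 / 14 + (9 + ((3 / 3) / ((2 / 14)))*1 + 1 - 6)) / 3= 157 / 42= 3.74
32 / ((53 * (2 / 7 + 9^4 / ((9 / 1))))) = 224 / 270565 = 0.00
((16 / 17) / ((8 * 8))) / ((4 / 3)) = 3 / 272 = 0.01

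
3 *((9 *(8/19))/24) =9/19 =0.47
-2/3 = -0.67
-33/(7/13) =-429/7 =-61.29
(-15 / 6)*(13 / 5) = -13 / 2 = -6.50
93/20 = 4.65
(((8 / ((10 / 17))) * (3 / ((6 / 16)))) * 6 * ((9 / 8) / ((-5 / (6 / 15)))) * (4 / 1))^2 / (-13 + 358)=287649792 / 1796875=160.08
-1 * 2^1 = -2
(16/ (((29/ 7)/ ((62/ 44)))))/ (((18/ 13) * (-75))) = -11284/ 215325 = -0.05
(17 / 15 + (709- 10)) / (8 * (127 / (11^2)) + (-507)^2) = 1270742 / 466559175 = 0.00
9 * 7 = 63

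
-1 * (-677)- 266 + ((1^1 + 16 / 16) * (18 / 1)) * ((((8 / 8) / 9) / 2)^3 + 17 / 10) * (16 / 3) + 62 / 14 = 741.86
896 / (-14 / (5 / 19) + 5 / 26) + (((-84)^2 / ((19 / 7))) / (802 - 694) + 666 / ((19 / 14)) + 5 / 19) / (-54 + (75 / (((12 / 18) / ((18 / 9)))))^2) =-111852253897 / 6621210459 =-16.89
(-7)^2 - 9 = 40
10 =10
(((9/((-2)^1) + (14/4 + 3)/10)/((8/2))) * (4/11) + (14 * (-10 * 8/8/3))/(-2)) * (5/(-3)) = -1379/36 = -38.31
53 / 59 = 0.90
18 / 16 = 9 / 8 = 1.12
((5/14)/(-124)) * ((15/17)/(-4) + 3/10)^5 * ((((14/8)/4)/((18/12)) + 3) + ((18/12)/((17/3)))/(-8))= -12717914571/429084874588160000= -0.00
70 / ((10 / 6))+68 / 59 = 2546 / 59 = 43.15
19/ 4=4.75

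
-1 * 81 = -81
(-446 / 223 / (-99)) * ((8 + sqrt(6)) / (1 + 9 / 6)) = 4 * sqrt(6) / 495 + 32 / 495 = 0.08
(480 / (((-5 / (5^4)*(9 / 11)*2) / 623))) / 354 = -34265000 / 531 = -64529.19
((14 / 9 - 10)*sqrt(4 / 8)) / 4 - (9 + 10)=-19 - 19*sqrt(2) / 18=-20.49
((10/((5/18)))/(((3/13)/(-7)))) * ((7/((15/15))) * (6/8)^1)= -5733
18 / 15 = 6 / 5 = 1.20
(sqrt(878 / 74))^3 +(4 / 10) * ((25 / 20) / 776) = 1 / 1552 +439 * sqrt(16243) / 1369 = 40.87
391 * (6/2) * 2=2346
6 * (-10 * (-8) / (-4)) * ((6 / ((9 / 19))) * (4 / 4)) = -1520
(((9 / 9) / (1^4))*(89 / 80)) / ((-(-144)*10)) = 89 / 115200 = 0.00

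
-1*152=-152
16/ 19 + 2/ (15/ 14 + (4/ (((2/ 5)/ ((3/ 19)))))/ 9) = 2.45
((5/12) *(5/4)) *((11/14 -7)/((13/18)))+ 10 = 8035/1456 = 5.52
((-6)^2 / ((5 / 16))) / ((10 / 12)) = 3456 / 25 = 138.24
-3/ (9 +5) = -3/ 14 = -0.21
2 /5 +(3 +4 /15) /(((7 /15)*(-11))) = -13 /55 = -0.24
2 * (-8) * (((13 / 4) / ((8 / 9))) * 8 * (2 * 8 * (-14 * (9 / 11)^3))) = 76422528 / 1331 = 57417.38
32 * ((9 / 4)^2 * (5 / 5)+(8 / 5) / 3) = 2686 / 15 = 179.07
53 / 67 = 0.79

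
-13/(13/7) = -7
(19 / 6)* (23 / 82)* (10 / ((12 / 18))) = 2185 / 164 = 13.32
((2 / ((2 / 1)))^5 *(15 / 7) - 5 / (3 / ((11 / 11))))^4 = 10000 / 194481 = 0.05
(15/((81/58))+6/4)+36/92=15689/1242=12.63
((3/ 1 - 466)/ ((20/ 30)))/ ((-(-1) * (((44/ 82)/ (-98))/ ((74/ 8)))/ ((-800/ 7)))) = -1474979100/ 11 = -134089009.09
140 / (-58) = -70 / 29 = -2.41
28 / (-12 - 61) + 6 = 410 / 73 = 5.62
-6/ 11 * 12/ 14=-36/ 77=-0.47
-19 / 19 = -1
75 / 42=25 / 14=1.79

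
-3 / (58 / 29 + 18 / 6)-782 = -3913 / 5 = -782.60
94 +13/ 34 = 3209/ 34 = 94.38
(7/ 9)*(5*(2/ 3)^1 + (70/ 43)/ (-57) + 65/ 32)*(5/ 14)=697525/ 470592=1.48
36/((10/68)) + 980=6124/5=1224.80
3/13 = 0.23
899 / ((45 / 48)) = 14384 / 15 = 958.93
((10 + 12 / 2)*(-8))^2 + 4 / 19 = 311300 / 19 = 16384.21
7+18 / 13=109 / 13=8.38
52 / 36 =13 / 9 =1.44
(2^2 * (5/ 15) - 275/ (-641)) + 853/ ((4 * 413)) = 7238947/ 3176796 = 2.28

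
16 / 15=1.07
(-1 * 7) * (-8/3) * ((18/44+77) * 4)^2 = 649646816/363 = 1789660.65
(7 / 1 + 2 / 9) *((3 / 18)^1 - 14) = -5395 / 54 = -99.91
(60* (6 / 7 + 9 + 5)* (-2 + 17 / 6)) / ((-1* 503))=-1.48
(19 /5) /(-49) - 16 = -3939 /245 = -16.08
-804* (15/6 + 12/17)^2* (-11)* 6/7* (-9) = -1418520114/2023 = -701196.30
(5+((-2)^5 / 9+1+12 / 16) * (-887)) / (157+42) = 57835 / 7164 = 8.07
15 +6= 21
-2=-2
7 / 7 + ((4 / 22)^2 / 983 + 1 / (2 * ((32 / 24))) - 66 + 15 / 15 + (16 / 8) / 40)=-302471889 / 4757720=-63.57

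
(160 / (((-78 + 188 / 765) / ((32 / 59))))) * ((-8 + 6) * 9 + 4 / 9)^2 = -5432166400 / 15792471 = -343.97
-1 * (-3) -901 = -898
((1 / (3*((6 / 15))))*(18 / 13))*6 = 90 / 13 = 6.92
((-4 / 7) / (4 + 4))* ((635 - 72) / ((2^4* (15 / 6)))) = -563 / 560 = -1.01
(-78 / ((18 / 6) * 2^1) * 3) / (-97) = 39 / 97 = 0.40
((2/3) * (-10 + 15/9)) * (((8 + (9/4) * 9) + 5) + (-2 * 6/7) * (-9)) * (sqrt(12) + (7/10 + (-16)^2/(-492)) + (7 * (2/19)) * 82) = -9651668785/588924 - 34075 * sqrt(3)/63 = -17325.47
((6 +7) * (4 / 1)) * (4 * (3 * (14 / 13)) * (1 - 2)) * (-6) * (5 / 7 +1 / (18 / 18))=6912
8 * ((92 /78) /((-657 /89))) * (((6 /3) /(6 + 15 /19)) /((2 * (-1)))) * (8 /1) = 4978304 /3305367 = 1.51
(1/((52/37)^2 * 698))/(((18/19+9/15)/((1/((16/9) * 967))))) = 390165/1430884722176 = 0.00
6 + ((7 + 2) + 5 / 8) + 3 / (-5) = 601 / 40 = 15.02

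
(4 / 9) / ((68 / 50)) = 50 / 153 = 0.33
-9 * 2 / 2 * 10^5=-900000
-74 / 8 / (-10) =37 / 40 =0.92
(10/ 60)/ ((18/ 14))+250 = 13507/ 54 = 250.13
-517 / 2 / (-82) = 517 / 164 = 3.15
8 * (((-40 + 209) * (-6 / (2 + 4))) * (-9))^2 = 18507528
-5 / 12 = -0.42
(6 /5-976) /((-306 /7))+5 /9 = 5828 /255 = 22.85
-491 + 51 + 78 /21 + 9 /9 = -3047 /7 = -435.29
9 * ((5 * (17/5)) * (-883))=-135099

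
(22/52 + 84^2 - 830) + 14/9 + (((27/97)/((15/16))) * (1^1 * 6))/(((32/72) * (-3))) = 706661663/113490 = 6226.64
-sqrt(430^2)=-430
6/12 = 1/2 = 0.50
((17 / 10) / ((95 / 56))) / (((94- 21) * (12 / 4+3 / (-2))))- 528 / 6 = -9153248 / 104025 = -87.99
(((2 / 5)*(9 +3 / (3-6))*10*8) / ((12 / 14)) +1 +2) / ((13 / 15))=4525 / 13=348.08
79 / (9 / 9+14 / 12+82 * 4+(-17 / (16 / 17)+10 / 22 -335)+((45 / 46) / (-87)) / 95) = -528616176 / 150163169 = -3.52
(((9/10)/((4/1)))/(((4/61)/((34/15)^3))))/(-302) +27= 60855307/2265000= 26.87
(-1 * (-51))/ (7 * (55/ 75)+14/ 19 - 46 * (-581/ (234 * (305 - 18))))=23241465/ 2856482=8.14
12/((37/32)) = 10.38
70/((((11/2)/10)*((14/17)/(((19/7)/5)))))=6460/77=83.90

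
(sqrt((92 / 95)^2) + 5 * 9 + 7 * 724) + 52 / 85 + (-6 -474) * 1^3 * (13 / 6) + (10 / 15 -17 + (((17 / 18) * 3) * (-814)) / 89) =579587383 / 143735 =4032.33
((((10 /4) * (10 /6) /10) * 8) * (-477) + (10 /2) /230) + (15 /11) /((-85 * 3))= -13677039 /8602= -1589.98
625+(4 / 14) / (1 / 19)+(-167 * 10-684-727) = -17154 / 7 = -2450.57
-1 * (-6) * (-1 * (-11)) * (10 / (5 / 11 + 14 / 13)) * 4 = 1723.84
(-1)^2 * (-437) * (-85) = 37145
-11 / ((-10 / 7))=77 / 10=7.70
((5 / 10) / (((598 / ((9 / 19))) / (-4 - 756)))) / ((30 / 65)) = -15 / 23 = -0.65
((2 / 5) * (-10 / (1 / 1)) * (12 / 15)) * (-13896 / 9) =24704 / 5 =4940.80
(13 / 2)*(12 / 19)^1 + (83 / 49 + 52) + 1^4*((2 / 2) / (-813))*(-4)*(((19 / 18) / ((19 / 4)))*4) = 393764879 / 6812127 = 57.80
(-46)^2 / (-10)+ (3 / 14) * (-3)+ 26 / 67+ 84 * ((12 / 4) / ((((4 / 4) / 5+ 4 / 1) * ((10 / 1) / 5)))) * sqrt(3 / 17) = -993599 / 4690+ 30 * sqrt(51) / 17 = -199.25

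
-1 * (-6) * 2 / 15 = 4 / 5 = 0.80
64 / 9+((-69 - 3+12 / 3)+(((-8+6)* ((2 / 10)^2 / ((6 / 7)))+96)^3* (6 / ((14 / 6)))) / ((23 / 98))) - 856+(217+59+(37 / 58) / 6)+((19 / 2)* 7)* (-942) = 3602587829375533 / 375187500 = 9602099.83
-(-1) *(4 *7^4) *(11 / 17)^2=1162084 / 289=4021.05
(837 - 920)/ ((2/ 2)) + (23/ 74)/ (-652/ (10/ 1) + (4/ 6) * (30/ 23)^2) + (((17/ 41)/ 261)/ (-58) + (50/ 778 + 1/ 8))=-250725044126985715/ 3027509423351352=-82.82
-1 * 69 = -69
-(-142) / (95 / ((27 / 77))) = 3834 / 7315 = 0.52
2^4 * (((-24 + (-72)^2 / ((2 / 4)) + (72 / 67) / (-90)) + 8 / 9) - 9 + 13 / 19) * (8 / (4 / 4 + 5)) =37896313984 / 171855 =220513.30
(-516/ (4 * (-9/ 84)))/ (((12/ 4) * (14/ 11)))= 315.33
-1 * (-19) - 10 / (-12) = 119 / 6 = 19.83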